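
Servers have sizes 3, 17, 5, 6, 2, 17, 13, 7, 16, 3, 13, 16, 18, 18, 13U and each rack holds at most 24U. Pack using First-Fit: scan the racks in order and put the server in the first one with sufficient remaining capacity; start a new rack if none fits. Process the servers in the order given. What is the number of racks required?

Put 3U in rack 1; 21U remain.
Put 17U in rack 1; 4U remain.
Put 5U in rack 2; 19U remain.
Put 6U in rack 2; 13U remain.
Put 2U in rack 1; 2U remain.
Put 17U in rack 3; 7U remain.
Put 13U in rack 2; 0U remain.
Put 7U in rack 3; 0U remain.
Put 16U in rack 4; 8U remain.
Put 3U in rack 4; 5U remain.
Put 13U in rack 5; 11U remain.
Put 16U in rack 6; 8U remain.
Put 18U in rack 7; 6U remain.
Put 18U in rack 8; 6U remain.
Put 13U in rack 9; 11U remain.

9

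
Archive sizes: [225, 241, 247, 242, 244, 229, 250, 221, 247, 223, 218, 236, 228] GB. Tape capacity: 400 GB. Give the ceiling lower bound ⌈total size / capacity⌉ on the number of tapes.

Total size = 225 + 241 + 247 + 242 + 244 + 229 + 250 + 221 + 247 + 223 + 218 + 236 + 228 = 3051 GB.
⌈3051 / 400⌉ = 8.

8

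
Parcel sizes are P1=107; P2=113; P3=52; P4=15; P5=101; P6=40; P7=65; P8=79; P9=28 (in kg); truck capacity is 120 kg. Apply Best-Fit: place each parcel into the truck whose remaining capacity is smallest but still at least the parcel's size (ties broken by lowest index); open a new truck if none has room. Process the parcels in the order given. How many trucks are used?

P1 (107 kg) → truck 1 (remaining 13 kg)
P2 (113 kg) → truck 2 (remaining 7 kg)
P3 (52 kg) → truck 3 (remaining 68 kg)
P4 (15 kg) → truck 3 (remaining 53 kg)
P5 (101 kg) → truck 4 (remaining 19 kg)
P6 (40 kg) → truck 3 (remaining 13 kg)
P7 (65 kg) → truck 5 (remaining 55 kg)
P8 (79 kg) → truck 6 (remaining 41 kg)
P9 (28 kg) → truck 6 (remaining 13 kg)
Final trucks: [107] [113] [52,15,40] [101] [65] [79,28].

6 trucks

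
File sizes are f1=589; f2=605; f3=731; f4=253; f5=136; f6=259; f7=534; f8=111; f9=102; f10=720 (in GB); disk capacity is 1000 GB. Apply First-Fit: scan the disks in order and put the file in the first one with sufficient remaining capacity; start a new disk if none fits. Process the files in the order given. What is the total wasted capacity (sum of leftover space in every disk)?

f1 (589 GB) → disk 1 (remaining 411 GB)
f2 (605 GB) → disk 2 (remaining 395 GB)
f3 (731 GB) → disk 3 (remaining 269 GB)
f4 (253 GB) → disk 1 (remaining 158 GB)
f5 (136 GB) → disk 1 (remaining 22 GB)
f6 (259 GB) → disk 2 (remaining 136 GB)
f7 (534 GB) → disk 4 (remaining 466 GB)
f8 (111 GB) → disk 2 (remaining 25 GB)
f9 (102 GB) → disk 3 (remaining 167 GB)
f10 (720 GB) → disk 5 (remaining 280 GB)
5 disks × 1000 GB = 5000 GB; used 4040 GB; unused 960 GB.

960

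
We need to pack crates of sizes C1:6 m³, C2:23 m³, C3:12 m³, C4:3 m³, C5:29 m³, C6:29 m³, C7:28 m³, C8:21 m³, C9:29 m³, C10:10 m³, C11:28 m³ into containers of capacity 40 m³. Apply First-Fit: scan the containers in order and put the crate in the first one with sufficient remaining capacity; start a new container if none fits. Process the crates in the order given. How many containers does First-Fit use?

C1 (6 m³) → container 1 (remaining 34 m³)
C2 (23 m³) → container 1 (remaining 11 m³)
C3 (12 m³) → container 2 (remaining 28 m³)
C4 (3 m³) → container 1 (remaining 8 m³)
C5 (29 m³) → container 3 (remaining 11 m³)
C6 (29 m³) → container 4 (remaining 11 m³)
C7 (28 m³) → container 2 (remaining 0 m³)
C8 (21 m³) → container 5 (remaining 19 m³)
C9 (29 m³) → container 6 (remaining 11 m³)
C10 (10 m³) → container 3 (remaining 1 m³)
C11 (28 m³) → container 7 (remaining 12 m³)

7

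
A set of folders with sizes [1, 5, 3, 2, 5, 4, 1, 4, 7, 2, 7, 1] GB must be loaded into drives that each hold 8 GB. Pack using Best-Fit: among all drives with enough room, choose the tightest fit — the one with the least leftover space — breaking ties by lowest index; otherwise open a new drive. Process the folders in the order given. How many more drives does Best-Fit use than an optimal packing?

Best-Fit: [1,5,2] [3,5] [4,1,2,1] [4] [7] [7] → 6 drives.
Total size 42 GB; any packing needs at least ⌈42/8⌉ = 6 drives.
So 6 is already optimal.

0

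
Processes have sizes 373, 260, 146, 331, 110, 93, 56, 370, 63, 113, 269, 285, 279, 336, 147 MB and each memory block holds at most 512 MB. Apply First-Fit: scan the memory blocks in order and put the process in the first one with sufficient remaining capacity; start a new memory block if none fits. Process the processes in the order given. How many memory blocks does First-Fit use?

8 memory blocks

memory block 1: place 373 MB, 139 MB left
memory block 2: place 260 MB, 252 MB left
memory block 2: place 146 MB, 106 MB left
memory block 3: place 331 MB, 181 MB left
memory block 1: place 110 MB, 29 MB left
memory block 2: place 93 MB, 13 MB left
memory block 3: place 56 MB, 125 MB left
memory block 4: place 370 MB, 142 MB left
memory block 3: place 63 MB, 62 MB left
memory block 4: place 113 MB, 29 MB left
memory block 5: place 269 MB, 243 MB left
memory block 6: place 285 MB, 227 MB left
memory block 7: place 279 MB, 233 MB left
memory block 8: place 336 MB, 176 MB left
memory block 5: place 147 MB, 96 MB left
Final memory blocks: [373,110] [260,146,93] [331,56,63] [370,113] [269,147] [285] [279] [336].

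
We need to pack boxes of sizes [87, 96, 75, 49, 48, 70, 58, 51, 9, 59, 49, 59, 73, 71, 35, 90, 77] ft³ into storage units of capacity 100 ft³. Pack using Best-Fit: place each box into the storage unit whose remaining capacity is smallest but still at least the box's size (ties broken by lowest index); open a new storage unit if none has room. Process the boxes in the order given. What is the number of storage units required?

87 ft³ → storage unit 1 (remaining 13 ft³)
96 ft³ → storage unit 2 (remaining 4 ft³)
75 ft³ → storage unit 3 (remaining 25 ft³)
49 ft³ → storage unit 4 (remaining 51 ft³)
48 ft³ → storage unit 4 (remaining 3 ft³)
70 ft³ → storage unit 5 (remaining 30 ft³)
58 ft³ → storage unit 6 (remaining 42 ft³)
51 ft³ → storage unit 7 (remaining 49 ft³)
9 ft³ → storage unit 1 (remaining 4 ft³)
59 ft³ → storage unit 8 (remaining 41 ft³)
49 ft³ → storage unit 7 (remaining 0 ft³)
59 ft³ → storage unit 9 (remaining 41 ft³)
73 ft³ → storage unit 10 (remaining 27 ft³)
71 ft³ → storage unit 11 (remaining 29 ft³)
35 ft³ → storage unit 8 (remaining 6 ft³)
90 ft³ → storage unit 12 (remaining 10 ft³)
77 ft³ → storage unit 13 (remaining 23 ft³)

13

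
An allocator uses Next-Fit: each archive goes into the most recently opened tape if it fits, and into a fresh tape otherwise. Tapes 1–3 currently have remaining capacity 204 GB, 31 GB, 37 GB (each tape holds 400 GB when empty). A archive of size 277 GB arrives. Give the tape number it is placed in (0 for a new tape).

Next-Fit only looks at tape 3, which has 37 GB free.
277 GB does not fit, so a new tape is opened.

0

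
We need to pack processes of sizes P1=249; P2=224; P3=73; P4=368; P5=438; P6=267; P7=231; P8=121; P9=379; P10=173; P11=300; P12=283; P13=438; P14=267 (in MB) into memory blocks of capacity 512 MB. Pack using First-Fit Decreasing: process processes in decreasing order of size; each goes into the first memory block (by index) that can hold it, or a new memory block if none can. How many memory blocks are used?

Sorted descending: 438, 438, 379, 368, 300, 283, 267, 267, 249, 231, 224, 173, 121, 73.
438 MB → memory block 1 (remaining 74 MB)
438 MB → memory block 2 (remaining 74 MB)
379 MB → memory block 3 (remaining 133 MB)
368 MB → memory block 4 (remaining 144 MB)
300 MB → memory block 5 (remaining 212 MB)
283 MB → memory block 6 (remaining 229 MB)
267 MB → memory block 7 (remaining 245 MB)
267 MB → memory block 8 (remaining 245 MB)
249 MB → memory block 9 (remaining 263 MB)
231 MB → memory block 7 (remaining 14 MB)
224 MB → memory block 6 (remaining 5 MB)
173 MB → memory block 5 (remaining 39 MB)
121 MB → memory block 3 (remaining 12 MB)
73 MB → memory block 1 (remaining 1 MB)

9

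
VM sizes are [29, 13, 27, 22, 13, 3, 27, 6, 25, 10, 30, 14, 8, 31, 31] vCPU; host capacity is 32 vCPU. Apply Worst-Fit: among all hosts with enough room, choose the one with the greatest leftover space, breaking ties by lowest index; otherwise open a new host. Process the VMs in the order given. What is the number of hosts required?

10

Put 29 vCPU in host 1; 3 vCPU remain.
Put 13 vCPU in host 2; 19 vCPU remain.
Put 27 vCPU in host 3; 5 vCPU remain.
Put 22 vCPU in host 4; 10 vCPU remain.
Put 13 vCPU in host 2; 6 vCPU remain.
Put 3 vCPU in host 4; 7 vCPU remain.
Put 27 vCPU in host 5; 5 vCPU remain.
Put 6 vCPU in host 4; 1 vCPU remain.
Put 25 vCPU in host 6; 7 vCPU remain.
Put 10 vCPU in host 7; 22 vCPU remain.
Put 30 vCPU in host 8; 2 vCPU remain.
Put 14 vCPU in host 7; 8 vCPU remain.
Put 8 vCPU in host 7; 0 vCPU remain.
Put 31 vCPU in host 9; 1 vCPU remain.
Put 31 vCPU in host 10; 1 vCPU remain.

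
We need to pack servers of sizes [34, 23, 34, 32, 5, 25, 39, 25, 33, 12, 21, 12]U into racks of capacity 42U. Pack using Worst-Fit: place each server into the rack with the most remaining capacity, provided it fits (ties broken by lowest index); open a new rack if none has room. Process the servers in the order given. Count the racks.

9 racks

34U → rack 1 (remaining 8U)
23U → rack 2 (remaining 19U)
34U → rack 3 (remaining 8U)
32U → rack 4 (remaining 10U)
5U → rack 2 (remaining 14U)
25U → rack 5 (remaining 17U)
39U → rack 6 (remaining 3U)
25U → rack 7 (remaining 17U)
33U → rack 8 (remaining 9U)
12U → rack 5 (remaining 5U)
21U → rack 9 (remaining 21U)
12U → rack 9 (remaining 9U)
Final racks: [34] [23,5] [34] [32] [25,12] [39] [25] [33] [21,12].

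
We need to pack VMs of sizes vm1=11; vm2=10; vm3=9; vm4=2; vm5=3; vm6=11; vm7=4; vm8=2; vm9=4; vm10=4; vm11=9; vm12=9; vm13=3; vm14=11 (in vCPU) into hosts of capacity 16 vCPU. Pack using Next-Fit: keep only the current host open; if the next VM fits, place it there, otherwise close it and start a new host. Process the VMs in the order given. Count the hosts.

vm1 (11 vCPU) → host 1 (remaining 5 vCPU)
vm2 (10 vCPU) → host 2 (remaining 6 vCPU)
vm3 (9 vCPU) → host 3 (remaining 7 vCPU)
vm4 (2 vCPU) → host 3 (remaining 5 vCPU)
vm5 (3 vCPU) → host 3 (remaining 2 vCPU)
vm6 (11 vCPU) → host 4 (remaining 5 vCPU)
vm7 (4 vCPU) → host 4 (remaining 1 vCPU)
vm8 (2 vCPU) → host 5 (remaining 14 vCPU)
vm9 (4 vCPU) → host 5 (remaining 10 vCPU)
vm10 (4 vCPU) → host 5 (remaining 6 vCPU)
vm11 (9 vCPU) → host 6 (remaining 7 vCPU)
vm12 (9 vCPU) → host 7 (remaining 7 vCPU)
vm13 (3 vCPU) → host 7 (remaining 4 vCPU)
vm14 (11 vCPU) → host 8 (remaining 5 vCPU)
Final hosts: [11] [10] [9,2,3] [11,4] [2,4,4] [9] [9,3] [11].

8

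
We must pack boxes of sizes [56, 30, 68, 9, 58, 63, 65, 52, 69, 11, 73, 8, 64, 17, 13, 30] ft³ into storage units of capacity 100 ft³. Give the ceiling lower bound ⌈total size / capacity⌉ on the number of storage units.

Total size = 56 + 30 + 68 + 9 + 58 + 63 + 65 + 52 + 69 + 11 + 73 + 8 + 64 + 17 + 13 + 30 = 686 ft³.
⌈686 / 100⌉ = 7.

7 storage units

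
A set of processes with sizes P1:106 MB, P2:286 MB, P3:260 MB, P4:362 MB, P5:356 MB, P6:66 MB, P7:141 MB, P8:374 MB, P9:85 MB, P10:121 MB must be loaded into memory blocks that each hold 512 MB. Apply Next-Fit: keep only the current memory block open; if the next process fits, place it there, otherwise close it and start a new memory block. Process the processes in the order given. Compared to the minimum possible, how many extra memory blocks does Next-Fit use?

2

Next-Fit: [106,286] [260] [362] [356,66] [141] [374,85] [121] → 7 memory blocks.
Total size 2157 MB; any packing needs at least ⌈2157/512⌉ = 5 memory blocks.
An optimal packing achieves that bound: [374,121] [362,141] [356,106] [286,85,66] [260] → 5 memory blocks.
Excess: 7 − 5 = 2.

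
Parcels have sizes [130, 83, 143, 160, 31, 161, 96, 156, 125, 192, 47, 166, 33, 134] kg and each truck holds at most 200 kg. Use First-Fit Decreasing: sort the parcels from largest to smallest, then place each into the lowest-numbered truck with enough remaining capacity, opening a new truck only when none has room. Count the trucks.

Sorted descending: 192, 166, 161, 160, 156, 143, 134, 130, 125, 96, 83, 47, 33, 31.
192 kg → truck 1 (remaining 8 kg)
166 kg → truck 2 (remaining 34 kg)
161 kg → truck 3 (remaining 39 kg)
160 kg → truck 4 (remaining 40 kg)
156 kg → truck 5 (remaining 44 kg)
143 kg → truck 6 (remaining 57 kg)
134 kg → truck 7 (remaining 66 kg)
130 kg → truck 8 (remaining 70 kg)
125 kg → truck 9 (remaining 75 kg)
96 kg → truck 10 (remaining 104 kg)
83 kg → truck 10 (remaining 21 kg)
47 kg → truck 6 (remaining 10 kg)
33 kg → truck 2 (remaining 1 kg)
31 kg → truck 3 (remaining 8 kg)
Final trucks: [192] [166,33] [161,31] [160] [156] [143,47] [134] [130] [125] [96,83].

10 trucks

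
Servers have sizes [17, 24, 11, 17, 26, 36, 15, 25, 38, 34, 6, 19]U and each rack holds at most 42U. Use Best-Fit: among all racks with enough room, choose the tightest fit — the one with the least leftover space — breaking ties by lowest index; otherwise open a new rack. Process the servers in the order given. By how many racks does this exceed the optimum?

1

Best-Fit: [17,24] [11,17] [26,15] [36,6] [25] [38] [34] [19] → 8 racks.
Total size 268U; any packing needs at least ⌈268/42⌉ = 7 racks.
An optimal packing achieves that bound: [38] [36,6] [34] [26,15] [25,17] [24,17] [19,11] → 7 racks.
Excess: 8 − 7 = 1.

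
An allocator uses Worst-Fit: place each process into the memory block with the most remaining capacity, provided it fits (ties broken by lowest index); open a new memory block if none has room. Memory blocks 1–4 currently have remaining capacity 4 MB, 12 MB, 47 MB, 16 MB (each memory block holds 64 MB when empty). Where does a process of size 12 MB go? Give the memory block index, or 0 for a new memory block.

Memory blocks with room: memory block 2 (12 MB), memory block 3 (47 MB), memory block 4 (16 MB).
Most room is memory block 3 with 47 MB free.

3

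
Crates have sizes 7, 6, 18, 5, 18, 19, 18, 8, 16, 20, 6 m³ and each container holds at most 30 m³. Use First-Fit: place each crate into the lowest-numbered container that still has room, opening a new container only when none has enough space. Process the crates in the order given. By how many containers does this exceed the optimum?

1

First-Fit: [7,6,5,8] [18,6] [18] [19] [18] [16] [20] → 7 containers.
6 crates exceed 15 m³ (half the capacity), and no two of those can share a container, so at least 6 containers are needed.
An optimal packing achieves that bound: [20,8] [19,7] [18,6,6] [18,5] [18] [16] → 6 containers.
Excess: 7 − 6 = 1.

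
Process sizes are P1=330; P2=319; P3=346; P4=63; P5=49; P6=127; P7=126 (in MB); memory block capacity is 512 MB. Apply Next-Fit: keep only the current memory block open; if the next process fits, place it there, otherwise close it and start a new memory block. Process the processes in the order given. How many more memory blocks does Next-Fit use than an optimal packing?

1

Next-Fit: [330] [319] [346,63,49] [127,126] → 4 memory blocks.
Total size 1360 MB; any packing needs at least ⌈1360/512⌉ = 3 memory blocks.
An optimal packing achieves that bound: [346,127] [330,126,49] [319,63] → 3 memory blocks.
Excess: 4 − 3 = 1.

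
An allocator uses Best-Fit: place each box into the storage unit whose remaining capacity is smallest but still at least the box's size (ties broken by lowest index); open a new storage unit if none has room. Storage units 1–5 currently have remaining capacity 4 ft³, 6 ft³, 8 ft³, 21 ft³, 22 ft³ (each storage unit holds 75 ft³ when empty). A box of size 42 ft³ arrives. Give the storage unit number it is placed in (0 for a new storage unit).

0

No storage unit has ≥ 42 ft³ free, so a new storage unit is opened.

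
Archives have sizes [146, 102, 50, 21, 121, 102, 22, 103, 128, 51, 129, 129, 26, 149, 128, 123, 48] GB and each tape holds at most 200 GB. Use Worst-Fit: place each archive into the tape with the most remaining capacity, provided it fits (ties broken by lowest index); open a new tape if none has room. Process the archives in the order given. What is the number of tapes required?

11

tape 1: place 146 GB, 54 GB left
tape 2: place 102 GB, 98 GB left
tape 2: place 50 GB, 48 GB left
tape 1: place 21 GB, 33 GB left
tape 3: place 121 GB, 79 GB left
tape 4: place 102 GB, 98 GB left
tape 4: place 22 GB, 76 GB left
tape 5: place 103 GB, 97 GB left
tape 6: place 128 GB, 72 GB left
tape 5: place 51 GB, 46 GB left
tape 7: place 129 GB, 71 GB left
tape 8: place 129 GB, 71 GB left
tape 3: place 26 GB, 53 GB left
tape 9: place 149 GB, 51 GB left
tape 10: place 128 GB, 72 GB left
tape 11: place 123 GB, 77 GB left
tape 11: place 48 GB, 29 GB left
Final tapes: [146,21] [102,50] [121,26] [102,22] [103,51] [128] [129] [129] [149] [128] [123,48].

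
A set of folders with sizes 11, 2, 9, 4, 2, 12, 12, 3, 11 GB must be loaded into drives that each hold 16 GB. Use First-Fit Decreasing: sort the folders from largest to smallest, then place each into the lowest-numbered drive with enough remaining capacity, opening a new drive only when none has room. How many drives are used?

Sorted descending: 12, 12, 11, 11, 9, 4, 3, 2, 2.
Put 12 GB in drive 1; 4 GB remain.
Put 12 GB in drive 2; 4 GB remain.
Put 11 GB in drive 3; 5 GB remain.
Put 11 GB in drive 4; 5 GB remain.
Put 9 GB in drive 5; 7 GB remain.
Put 4 GB in drive 1; 0 GB remain.
Put 3 GB in drive 2; 1 GB remain.
Put 2 GB in drive 3; 3 GB remain.
Put 2 GB in drive 3; 1 GB remain.

5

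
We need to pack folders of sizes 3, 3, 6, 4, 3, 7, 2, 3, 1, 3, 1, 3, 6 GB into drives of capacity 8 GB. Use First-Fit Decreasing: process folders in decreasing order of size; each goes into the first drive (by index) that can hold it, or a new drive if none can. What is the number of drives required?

7

Sorted descending: 7, 6, 6, 4, 3, 3, 3, 3, 3, 3, 2, 1, 1.
7 GB → drive 1 (remaining 1 GB)
6 GB → drive 2 (remaining 2 GB)
6 GB → drive 3 (remaining 2 GB)
4 GB → drive 4 (remaining 4 GB)
3 GB → drive 4 (remaining 1 GB)
3 GB → drive 5 (remaining 5 GB)
3 GB → drive 5 (remaining 2 GB)
3 GB → drive 6 (remaining 5 GB)
3 GB → drive 6 (remaining 2 GB)
3 GB → drive 7 (remaining 5 GB)
2 GB → drive 2 (remaining 0 GB)
1 GB → drive 1 (remaining 0 GB)
1 GB → drive 3 (remaining 1 GB)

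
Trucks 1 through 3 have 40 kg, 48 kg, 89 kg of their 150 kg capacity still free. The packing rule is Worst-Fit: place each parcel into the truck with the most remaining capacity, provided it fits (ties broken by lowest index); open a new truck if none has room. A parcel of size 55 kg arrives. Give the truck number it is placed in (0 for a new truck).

3

Trucks with room: truck 3 (89 kg).
Most room is truck 3 with 89 kg free.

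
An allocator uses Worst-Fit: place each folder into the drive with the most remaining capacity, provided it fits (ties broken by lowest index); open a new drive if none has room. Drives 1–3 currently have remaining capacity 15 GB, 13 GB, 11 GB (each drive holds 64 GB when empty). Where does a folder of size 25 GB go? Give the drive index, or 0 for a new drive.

No drive has ≥ 25 GB free, so a new drive is opened.

0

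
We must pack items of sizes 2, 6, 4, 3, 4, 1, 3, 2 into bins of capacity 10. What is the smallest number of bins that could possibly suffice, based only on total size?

Total size = 2 + 6 + 4 + 3 + 4 + 1 + 3 + 2 = 25.
⌈25 / 10⌉ = 3.

3 bins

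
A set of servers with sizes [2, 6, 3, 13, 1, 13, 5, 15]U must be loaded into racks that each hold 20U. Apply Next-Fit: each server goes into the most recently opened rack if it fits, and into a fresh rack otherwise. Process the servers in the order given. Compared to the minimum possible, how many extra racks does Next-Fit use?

Next-Fit: [2,6,3] [13,1] [13,5] [15] → 4 racks.
Total size 58U; any packing needs at least ⌈58/20⌉ = 3 racks.
An optimal packing achieves that bound: [15,5] [13,6,1] [13,3,2] → 3 racks.
Excess: 4 − 3 = 1.

1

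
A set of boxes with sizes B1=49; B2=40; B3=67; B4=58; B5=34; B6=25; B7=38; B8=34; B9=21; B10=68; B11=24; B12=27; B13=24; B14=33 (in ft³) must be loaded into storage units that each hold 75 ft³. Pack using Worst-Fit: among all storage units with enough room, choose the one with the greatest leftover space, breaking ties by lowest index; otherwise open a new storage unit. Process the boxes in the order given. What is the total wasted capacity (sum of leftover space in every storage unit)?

58

B1 (49 ft³) → storage unit 1 (remaining 26 ft³)
B2 (40 ft³) → storage unit 2 (remaining 35 ft³)
B3 (67 ft³) → storage unit 3 (remaining 8 ft³)
B4 (58 ft³) → storage unit 4 (remaining 17 ft³)
B5 (34 ft³) → storage unit 2 (remaining 1 ft³)
B6 (25 ft³) → storage unit 1 (remaining 1 ft³)
B7 (38 ft³) → storage unit 5 (remaining 37 ft³)
B8 (34 ft³) → storage unit 5 (remaining 3 ft³)
B9 (21 ft³) → storage unit 6 (remaining 54 ft³)
B10 (68 ft³) → storage unit 7 (remaining 7 ft³)
B11 (24 ft³) → storage unit 6 (remaining 30 ft³)
B12 (27 ft³) → storage unit 6 (remaining 3 ft³)
B13 (24 ft³) → storage unit 8 (remaining 51 ft³)
B14 (33 ft³) → storage unit 8 (remaining 18 ft³)
8 storage units × 75 ft³ = 600 ft³; used 542 ft³; unused 58 ft³.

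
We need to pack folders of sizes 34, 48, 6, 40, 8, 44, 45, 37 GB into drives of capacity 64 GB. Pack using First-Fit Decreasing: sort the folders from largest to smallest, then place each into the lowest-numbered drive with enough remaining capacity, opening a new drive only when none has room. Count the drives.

6

Sorted descending: 48, 45, 44, 40, 37, 34, 8, 6.
48 GB → drive 1 (remaining 16 GB)
45 GB → drive 2 (remaining 19 GB)
44 GB → drive 3 (remaining 20 GB)
40 GB → drive 4 (remaining 24 GB)
37 GB → drive 5 (remaining 27 GB)
34 GB → drive 6 (remaining 30 GB)
8 GB → drive 1 (remaining 8 GB)
6 GB → drive 1 (remaining 2 GB)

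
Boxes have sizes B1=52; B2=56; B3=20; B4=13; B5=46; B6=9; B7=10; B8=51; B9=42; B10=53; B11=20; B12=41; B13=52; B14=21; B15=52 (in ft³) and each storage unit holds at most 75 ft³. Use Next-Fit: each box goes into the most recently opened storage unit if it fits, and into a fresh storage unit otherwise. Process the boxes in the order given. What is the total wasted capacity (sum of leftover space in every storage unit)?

storage unit 1: place B1 (52 ft³), 23 ft³ left
storage unit 2: place B2 (56 ft³), 19 ft³ left
storage unit 3: place B3 (20 ft³), 55 ft³ left
storage unit 3: place B4 (13 ft³), 42 ft³ left
storage unit 4: place B5 (46 ft³), 29 ft³ left
storage unit 4: place B6 (9 ft³), 20 ft³ left
storage unit 4: place B7 (10 ft³), 10 ft³ left
storage unit 5: place B8 (51 ft³), 24 ft³ left
storage unit 6: place B9 (42 ft³), 33 ft³ left
storage unit 7: place B10 (53 ft³), 22 ft³ left
storage unit 7: place B11 (20 ft³), 2 ft³ left
storage unit 8: place B12 (41 ft³), 34 ft³ left
storage unit 9: place B13 (52 ft³), 23 ft³ left
storage unit 9: place B14 (21 ft³), 2 ft³ left
storage unit 10: place B15 (52 ft³), 23 ft³ left
10 storage units × 75 ft³ = 750 ft³; used 538 ft³; unused 212 ft³.

212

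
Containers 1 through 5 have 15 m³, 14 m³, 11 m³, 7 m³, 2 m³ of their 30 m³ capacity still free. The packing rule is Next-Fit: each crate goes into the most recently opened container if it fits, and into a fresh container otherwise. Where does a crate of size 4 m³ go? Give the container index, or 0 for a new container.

Next-Fit only looks at container 5, which has 2 m³ free.
4 m³ does not fit, so a new container is opened.

0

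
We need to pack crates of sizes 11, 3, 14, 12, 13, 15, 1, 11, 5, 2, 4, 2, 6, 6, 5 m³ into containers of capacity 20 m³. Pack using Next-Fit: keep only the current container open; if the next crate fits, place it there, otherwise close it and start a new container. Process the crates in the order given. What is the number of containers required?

8

11 m³ → container 1 (remaining 9 m³)
3 m³ → container 1 (remaining 6 m³)
14 m³ → container 2 (remaining 6 m³)
12 m³ → container 3 (remaining 8 m³)
13 m³ → container 4 (remaining 7 m³)
15 m³ → container 5 (remaining 5 m³)
1 m³ → container 5 (remaining 4 m³)
11 m³ → container 6 (remaining 9 m³)
5 m³ → container 6 (remaining 4 m³)
2 m³ → container 6 (remaining 2 m³)
4 m³ → container 7 (remaining 16 m³)
2 m³ → container 7 (remaining 14 m³)
6 m³ → container 7 (remaining 8 m³)
6 m³ → container 7 (remaining 2 m³)
5 m³ → container 8 (remaining 15 m³)
Final containers: [11,3] [14] [12] [13] [15,1] [11,5,2] [4,2,6,6] [5].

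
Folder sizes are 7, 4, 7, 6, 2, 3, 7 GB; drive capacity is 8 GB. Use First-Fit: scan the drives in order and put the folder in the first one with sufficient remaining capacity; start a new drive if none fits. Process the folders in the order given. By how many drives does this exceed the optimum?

1

First-Fit: [7] [4,2] [7] [6] [3] [7] → 6 drives.
Total size 36 GB; any packing needs at least ⌈36/8⌉ = 5 drives.
An optimal packing achieves that bound: [7] [7] [7] [6,2] [4,3] → 5 drives.
Excess: 6 − 5 = 1.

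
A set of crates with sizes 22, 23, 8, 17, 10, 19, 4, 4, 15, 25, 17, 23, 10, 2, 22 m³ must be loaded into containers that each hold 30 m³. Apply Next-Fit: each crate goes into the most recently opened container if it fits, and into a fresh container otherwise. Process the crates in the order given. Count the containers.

Put 22 m³ in container 1; 8 m³ remain.
Put 23 m³ in container 2; 7 m³ remain.
Put 8 m³ in container 3; 22 m³ remain.
Put 17 m³ in container 3; 5 m³ remain.
Put 10 m³ in container 4; 20 m³ remain.
Put 19 m³ in container 4; 1 m³ remain.
Put 4 m³ in container 5; 26 m³ remain.
Put 4 m³ in container 5; 22 m³ remain.
Put 15 m³ in container 5; 7 m³ remain.
Put 25 m³ in container 6; 5 m³ remain.
Put 17 m³ in container 7; 13 m³ remain.
Put 23 m³ in container 8; 7 m³ remain.
Put 10 m³ in container 9; 20 m³ remain.
Put 2 m³ in container 9; 18 m³ remain.
Put 22 m³ in container 10; 8 m³ remain.
Final containers: [22] [23] [8,17] [10,19] [4,4,15] [25] [17] [23] [10,2] [22].

10 containers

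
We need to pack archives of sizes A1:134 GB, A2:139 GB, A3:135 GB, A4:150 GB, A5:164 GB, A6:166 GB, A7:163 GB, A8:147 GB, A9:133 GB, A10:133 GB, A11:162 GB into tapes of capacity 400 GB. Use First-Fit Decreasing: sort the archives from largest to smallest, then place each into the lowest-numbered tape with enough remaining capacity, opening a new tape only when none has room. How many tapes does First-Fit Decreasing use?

Sorted descending: 166, 164, 163, 162, 150, 147, 139, 135, 134, 133, 133.
166 GB → tape 1 (remaining 234 GB)
164 GB → tape 1 (remaining 70 GB)
163 GB → tape 2 (remaining 237 GB)
162 GB → tape 2 (remaining 75 GB)
150 GB → tape 3 (remaining 250 GB)
147 GB → tape 3 (remaining 103 GB)
139 GB → tape 4 (remaining 261 GB)
135 GB → tape 4 (remaining 126 GB)
134 GB → tape 5 (remaining 266 GB)
133 GB → tape 5 (remaining 133 GB)
133 GB → tape 5 (remaining 0 GB)
Final tapes: [166,164] [163,162] [150,147] [139,135] [134,133,133].

5 tapes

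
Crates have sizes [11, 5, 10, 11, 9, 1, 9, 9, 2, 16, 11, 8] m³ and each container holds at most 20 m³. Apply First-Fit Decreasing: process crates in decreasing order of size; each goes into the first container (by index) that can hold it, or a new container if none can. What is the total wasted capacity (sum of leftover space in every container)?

18

Sorted descending: 16, 11, 11, 11, 10, 9, 9, 9, 8, 5, 2, 1.
container 1: place 16 m³, 4 m³ left
container 2: place 11 m³, 9 m³ left
container 3: place 11 m³, 9 m³ left
container 4: place 11 m³, 9 m³ left
container 5: place 10 m³, 10 m³ left
container 2: place 9 m³, 0 m³ left
container 3: place 9 m³, 0 m³ left
container 4: place 9 m³, 0 m³ left
container 5: place 8 m³, 2 m³ left
container 6: place 5 m³, 15 m³ left
container 1: place 2 m³, 2 m³ left
container 1: place 1 m³, 1 m³ left
6 containers × 20 m³ = 120 m³; used 102 m³; unused 18 m³.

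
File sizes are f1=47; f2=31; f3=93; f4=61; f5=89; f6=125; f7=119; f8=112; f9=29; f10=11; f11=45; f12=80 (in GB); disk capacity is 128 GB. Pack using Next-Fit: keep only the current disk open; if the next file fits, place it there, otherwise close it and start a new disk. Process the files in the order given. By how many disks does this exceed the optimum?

Next-Fit: [47,31] [93] [61] [89] [125] [119] [112] [29,11,45] [80] → 9 disks.
Total size 842 GB; any packing needs at least ⌈842/128⌉ = 7 disks.
An optimal packing achieves that bound: [125] [119] [112,11] [93,31] [89,29] [80,47] [61,45] → 7 disks.
Excess: 9 − 7 = 2.

2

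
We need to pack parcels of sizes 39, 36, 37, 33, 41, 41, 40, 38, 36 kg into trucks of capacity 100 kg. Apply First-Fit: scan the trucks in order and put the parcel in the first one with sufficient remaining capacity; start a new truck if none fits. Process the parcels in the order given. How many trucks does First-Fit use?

5

39 kg → truck 1 (remaining 61 kg)
36 kg → truck 1 (remaining 25 kg)
37 kg → truck 2 (remaining 63 kg)
33 kg → truck 2 (remaining 30 kg)
41 kg → truck 3 (remaining 59 kg)
41 kg → truck 3 (remaining 18 kg)
40 kg → truck 4 (remaining 60 kg)
38 kg → truck 4 (remaining 22 kg)
36 kg → truck 5 (remaining 64 kg)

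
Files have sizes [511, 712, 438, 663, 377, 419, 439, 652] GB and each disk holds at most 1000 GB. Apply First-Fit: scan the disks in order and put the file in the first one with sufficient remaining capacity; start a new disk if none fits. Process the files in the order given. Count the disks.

6

511 GB → disk 1 (remaining 489 GB)
712 GB → disk 2 (remaining 288 GB)
438 GB → disk 1 (remaining 51 GB)
663 GB → disk 3 (remaining 337 GB)
377 GB → disk 4 (remaining 623 GB)
419 GB → disk 4 (remaining 204 GB)
439 GB → disk 5 (remaining 561 GB)
652 GB → disk 6 (remaining 348 GB)
Final disks: [511,438] [712] [663] [377,419] [439] [652].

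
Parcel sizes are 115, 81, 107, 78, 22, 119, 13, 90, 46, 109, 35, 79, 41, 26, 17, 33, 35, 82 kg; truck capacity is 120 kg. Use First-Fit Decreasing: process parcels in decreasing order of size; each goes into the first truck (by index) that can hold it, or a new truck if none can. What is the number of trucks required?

10 trucks

Sorted descending: 119, 115, 109, 107, 90, 82, 81, 79, 78, 46, 41, 35, 35, 33, 26, 22, 17, 13.
Put 119 kg in truck 1; 1 kg remain.
Put 115 kg in truck 2; 5 kg remain.
Put 109 kg in truck 3; 11 kg remain.
Put 107 kg in truck 4; 13 kg remain.
Put 90 kg in truck 5; 30 kg remain.
Put 82 kg in truck 6; 38 kg remain.
Put 81 kg in truck 7; 39 kg remain.
Put 79 kg in truck 8; 41 kg remain.
Put 78 kg in truck 9; 42 kg remain.
Put 46 kg in truck 10; 74 kg remain.
Put 41 kg in truck 8; 0 kg remain.
Put 35 kg in truck 6; 3 kg remain.
Put 35 kg in truck 7; 4 kg remain.
Put 33 kg in truck 9; 9 kg remain.
Put 26 kg in truck 5; 4 kg remain.
Put 22 kg in truck 10; 52 kg remain.
Put 17 kg in truck 10; 35 kg remain.
Put 13 kg in truck 4; 0 kg remain.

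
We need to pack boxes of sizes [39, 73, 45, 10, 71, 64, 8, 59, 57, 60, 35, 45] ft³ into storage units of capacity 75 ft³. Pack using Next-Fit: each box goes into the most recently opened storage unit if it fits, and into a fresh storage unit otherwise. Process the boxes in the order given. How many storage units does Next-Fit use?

storage unit 1: place 39 ft³, 36 ft³ left
storage unit 2: place 73 ft³, 2 ft³ left
storage unit 3: place 45 ft³, 30 ft³ left
storage unit 3: place 10 ft³, 20 ft³ left
storage unit 4: place 71 ft³, 4 ft³ left
storage unit 5: place 64 ft³, 11 ft³ left
storage unit 5: place 8 ft³, 3 ft³ left
storage unit 6: place 59 ft³, 16 ft³ left
storage unit 7: place 57 ft³, 18 ft³ left
storage unit 8: place 60 ft³, 15 ft³ left
storage unit 9: place 35 ft³, 40 ft³ left
storage unit 10: place 45 ft³, 30 ft³ left
Final storage units: [39] [73] [45,10] [71] [64,8] [59] [57] [60] [35] [45].

10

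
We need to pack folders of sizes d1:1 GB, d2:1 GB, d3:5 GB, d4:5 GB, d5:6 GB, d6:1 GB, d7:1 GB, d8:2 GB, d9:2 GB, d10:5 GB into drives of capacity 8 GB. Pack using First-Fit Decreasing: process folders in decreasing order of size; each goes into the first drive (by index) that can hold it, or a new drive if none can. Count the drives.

4 drives

Sorted descending: 6, 5, 5, 5, 2, 2, 1, 1, 1, 1.
6 GB → drive 1 (remaining 2 GB)
5 GB → drive 2 (remaining 3 GB)
5 GB → drive 3 (remaining 3 GB)
5 GB → drive 4 (remaining 3 GB)
2 GB → drive 1 (remaining 0 GB)
2 GB → drive 2 (remaining 1 GB)
1 GB → drive 2 (remaining 0 GB)
1 GB → drive 3 (remaining 2 GB)
1 GB → drive 3 (remaining 1 GB)
1 GB → drive 3 (remaining 0 GB)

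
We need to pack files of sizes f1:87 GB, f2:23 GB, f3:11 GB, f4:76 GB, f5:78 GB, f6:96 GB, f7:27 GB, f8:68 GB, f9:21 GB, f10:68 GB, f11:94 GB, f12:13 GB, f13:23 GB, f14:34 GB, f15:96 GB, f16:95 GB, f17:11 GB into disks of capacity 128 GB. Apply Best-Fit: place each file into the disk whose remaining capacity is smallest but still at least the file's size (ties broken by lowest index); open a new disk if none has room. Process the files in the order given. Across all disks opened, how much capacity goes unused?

Put f1 (87 GB) in disk 1; 41 GB remain.
Put f2 (23 GB) in disk 1; 18 GB remain.
Put f3 (11 GB) in disk 1; 7 GB remain.
Put f4 (76 GB) in disk 2; 52 GB remain.
Put f5 (78 GB) in disk 3; 50 GB remain.
Put f6 (96 GB) in disk 4; 32 GB remain.
Put f7 (27 GB) in disk 4; 5 GB remain.
Put f8 (68 GB) in disk 5; 60 GB remain.
Put f9 (21 GB) in disk 3; 29 GB remain.
Put f10 (68 GB) in disk 6; 60 GB remain.
Put f11 (94 GB) in disk 7; 34 GB remain.
Put f12 (13 GB) in disk 3; 16 GB remain.
Put f13 (23 GB) in disk 7; 11 GB remain.
Put f14 (34 GB) in disk 2; 18 GB remain.
Put f15 (96 GB) in disk 8; 32 GB remain.
Put f16 (95 GB) in disk 9; 33 GB remain.
Put f17 (11 GB) in disk 7; 0 GB remain.
9 disks × 128 GB = 1152 GB; used 921 GB; unused 231 GB.

231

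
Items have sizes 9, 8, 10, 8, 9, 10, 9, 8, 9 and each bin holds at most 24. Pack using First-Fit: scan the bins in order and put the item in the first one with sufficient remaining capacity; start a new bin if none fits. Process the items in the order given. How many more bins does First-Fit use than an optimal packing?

1

First-Fit: [9,8] [10,8] [9,10] [9,8] [9] → 5 bins.
Total size 80; any packing needs at least ⌈80/24⌉ = 4 bins.
An optimal packing achieves that bound: [10,10] [9,9] [9,9] [8,8,8] → 4 bins.
Excess: 5 − 4 = 1.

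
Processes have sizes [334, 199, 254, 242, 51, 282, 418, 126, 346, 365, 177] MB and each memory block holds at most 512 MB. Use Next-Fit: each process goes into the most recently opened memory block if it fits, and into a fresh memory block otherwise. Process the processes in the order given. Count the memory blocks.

memory block 1: place 334 MB, 178 MB left
memory block 2: place 199 MB, 313 MB left
memory block 2: place 254 MB, 59 MB left
memory block 3: place 242 MB, 270 MB left
memory block 3: place 51 MB, 219 MB left
memory block 4: place 282 MB, 230 MB left
memory block 5: place 418 MB, 94 MB left
memory block 6: place 126 MB, 386 MB left
memory block 6: place 346 MB, 40 MB left
memory block 7: place 365 MB, 147 MB left
memory block 8: place 177 MB, 335 MB left

8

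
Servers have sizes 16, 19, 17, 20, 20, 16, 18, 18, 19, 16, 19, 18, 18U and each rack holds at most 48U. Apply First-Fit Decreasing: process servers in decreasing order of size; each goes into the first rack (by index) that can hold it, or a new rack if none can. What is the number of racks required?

Sorted descending: 20, 20, 19, 19, 19, 18, 18, 18, 18, 17, 16, 16, 16.
Put 20U in rack 1; 28U remain.
Put 20U in rack 1; 8U remain.
Put 19U in rack 2; 29U remain.
Put 19U in rack 2; 10U remain.
Put 19U in rack 3; 29U remain.
Put 18U in rack 3; 11U remain.
Put 18U in rack 4; 30U remain.
Put 18U in rack 4; 12U remain.
Put 18U in rack 5; 30U remain.
Put 17U in rack 5; 13U remain.
Put 16U in rack 6; 32U remain.
Put 16U in rack 6; 16U remain.
Put 16U in rack 6; 0U remain.

6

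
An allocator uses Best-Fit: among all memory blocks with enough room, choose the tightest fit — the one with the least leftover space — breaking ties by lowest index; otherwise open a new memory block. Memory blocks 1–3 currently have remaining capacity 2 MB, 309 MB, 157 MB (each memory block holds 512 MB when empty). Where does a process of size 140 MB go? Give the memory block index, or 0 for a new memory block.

Memory blocks with room: memory block 2 (309 MB), memory block 3 (157 MB).
Tightest fit is memory block 3 with 157 MB free.

3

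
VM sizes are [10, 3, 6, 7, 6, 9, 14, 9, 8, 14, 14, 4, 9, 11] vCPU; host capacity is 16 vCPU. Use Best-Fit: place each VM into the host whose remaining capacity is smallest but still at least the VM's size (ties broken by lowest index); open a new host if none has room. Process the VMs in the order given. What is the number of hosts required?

10 vCPU → host 1 (remaining 6 vCPU)
3 vCPU → host 1 (remaining 3 vCPU)
6 vCPU → host 2 (remaining 10 vCPU)
7 vCPU → host 2 (remaining 3 vCPU)
6 vCPU → host 3 (remaining 10 vCPU)
9 vCPU → host 3 (remaining 1 vCPU)
14 vCPU → host 4 (remaining 2 vCPU)
9 vCPU → host 5 (remaining 7 vCPU)
8 vCPU → host 6 (remaining 8 vCPU)
14 vCPU → host 7 (remaining 2 vCPU)
14 vCPU → host 8 (remaining 2 vCPU)
4 vCPU → host 5 (remaining 3 vCPU)
9 vCPU → host 9 (remaining 7 vCPU)
11 vCPU → host 10 (remaining 5 vCPU)

10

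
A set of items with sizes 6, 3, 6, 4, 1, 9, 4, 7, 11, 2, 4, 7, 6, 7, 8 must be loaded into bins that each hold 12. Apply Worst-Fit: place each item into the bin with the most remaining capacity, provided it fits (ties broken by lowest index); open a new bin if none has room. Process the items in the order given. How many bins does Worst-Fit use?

9

Put 6 in bin 1; 6 remain.
Put 3 in bin 1; 3 remain.
Put 6 in bin 2; 6 remain.
Put 4 in bin 2; 2 remain.
Put 1 in bin 1; 2 remain.
Put 9 in bin 3; 3 remain.
Put 4 in bin 4; 8 remain.
Put 7 in bin 4; 1 remain.
Put 11 in bin 5; 1 remain.
Put 2 in bin 3; 1 remain.
Put 4 in bin 6; 8 remain.
Put 7 in bin 6; 1 remain.
Put 6 in bin 7; 6 remain.
Put 7 in bin 8; 5 remain.
Put 8 in bin 9; 4 remain.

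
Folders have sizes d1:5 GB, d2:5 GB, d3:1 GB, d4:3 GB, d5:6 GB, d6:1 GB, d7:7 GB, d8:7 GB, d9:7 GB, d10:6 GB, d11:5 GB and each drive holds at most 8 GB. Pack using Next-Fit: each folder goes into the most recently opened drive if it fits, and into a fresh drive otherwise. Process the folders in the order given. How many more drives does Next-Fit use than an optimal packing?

1

Next-Fit: [5] [5,1] [3] [6,1] [7] [7] [7] [6] [5] → 9 drives.
8 folders exceed 4 GB (half the capacity), and no two of those can share a drive, so at least 8 drives are needed.
An optimal packing achieves that bound: [7,1] [7,1] [7] [6] [6] [5,3] [5] [5] → 8 drives.
Excess: 9 − 8 = 1.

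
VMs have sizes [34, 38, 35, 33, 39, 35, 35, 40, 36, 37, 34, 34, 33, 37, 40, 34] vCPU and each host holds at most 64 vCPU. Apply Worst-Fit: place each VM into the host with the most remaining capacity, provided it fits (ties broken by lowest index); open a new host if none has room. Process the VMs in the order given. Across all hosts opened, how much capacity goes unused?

host 1: place 34 vCPU, 30 vCPU left
host 2: place 38 vCPU, 26 vCPU left
host 3: place 35 vCPU, 29 vCPU left
host 4: place 33 vCPU, 31 vCPU left
host 5: place 39 vCPU, 25 vCPU left
host 6: place 35 vCPU, 29 vCPU left
host 7: place 35 vCPU, 29 vCPU left
host 8: place 40 vCPU, 24 vCPU left
host 9: place 36 vCPU, 28 vCPU left
host 10: place 37 vCPU, 27 vCPU left
host 11: place 34 vCPU, 30 vCPU left
host 12: place 34 vCPU, 30 vCPU left
host 13: place 33 vCPU, 31 vCPU left
host 14: place 37 vCPU, 27 vCPU left
host 15: place 40 vCPU, 24 vCPU left
host 16: place 34 vCPU, 30 vCPU left
16 hosts × 64 vCPU = 1024 vCPU; used 574 vCPU; unused 450 vCPU.

450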